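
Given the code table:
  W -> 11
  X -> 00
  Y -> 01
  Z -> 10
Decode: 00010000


Decoding:
00 -> X
01 -> Y
00 -> X
00 -> X


Result: XYXX


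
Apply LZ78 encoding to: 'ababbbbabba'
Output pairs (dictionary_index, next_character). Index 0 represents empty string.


LZ78 encoding steps:
Dictionary: {0: ''}
Step 1: w='' (idx 0), next='a' -> output (0, 'a'), add 'a' as idx 1
Step 2: w='' (idx 0), next='b' -> output (0, 'b'), add 'b' as idx 2
Step 3: w='a' (idx 1), next='b' -> output (1, 'b'), add 'ab' as idx 3
Step 4: w='b' (idx 2), next='b' -> output (2, 'b'), add 'bb' as idx 4
Step 5: w='b' (idx 2), next='a' -> output (2, 'a'), add 'ba' as idx 5
Step 6: w='bb' (idx 4), next='a' -> output (4, 'a'), add 'bba' as idx 6


Encoded: [(0, 'a'), (0, 'b'), (1, 'b'), (2, 'b'), (2, 'a'), (4, 'a')]


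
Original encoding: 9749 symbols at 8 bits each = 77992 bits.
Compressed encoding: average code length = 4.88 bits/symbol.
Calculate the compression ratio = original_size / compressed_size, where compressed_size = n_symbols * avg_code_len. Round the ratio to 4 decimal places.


original_size = n_symbols * orig_bits = 9749 * 8 = 77992 bits
compressed_size = n_symbols * avg_code_len = 9749 * 4.88 = 47575.12 bits
ratio = original_size / compressed_size = 77992 / 47575.12 = 1.6393

Compression ratio = 1.6393


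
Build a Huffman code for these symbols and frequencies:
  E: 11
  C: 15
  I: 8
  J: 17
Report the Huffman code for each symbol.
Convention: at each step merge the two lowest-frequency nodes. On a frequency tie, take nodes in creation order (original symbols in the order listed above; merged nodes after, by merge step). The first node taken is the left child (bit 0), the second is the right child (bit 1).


Huffman tree construction:
Step 1: Merge I(8) + E(11) = 19
Step 2: Merge C(15) + J(17) = 32
Step 3: Merge (I+E)(19) + (C+J)(32) = 51
Read each symbol's code off the tree from the root (left child = 0, right child = 1).

Codes:
  E: 01 (length 2)
  C: 10 (length 2)
  I: 00 (length 2)
  J: 11 (length 2)
Average code length: 102/51 = 2.0000 bits/symbol


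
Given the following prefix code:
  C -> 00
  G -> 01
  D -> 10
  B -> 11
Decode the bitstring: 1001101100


Decoding step by step:
Bits 10 -> D
Bits 01 -> G
Bits 10 -> D
Bits 11 -> B
Bits 00 -> C


Decoded message: DGDBC


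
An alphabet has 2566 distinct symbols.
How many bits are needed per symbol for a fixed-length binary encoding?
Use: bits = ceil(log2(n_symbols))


log2(2566) = 11.3253
Bracket: 2^11 = 2048 < 2566 <= 2^12 = 4096
So ceil(log2(2566)) = 12

bits = ceil(log2(2566)) = ceil(11.3253) = 12 bits


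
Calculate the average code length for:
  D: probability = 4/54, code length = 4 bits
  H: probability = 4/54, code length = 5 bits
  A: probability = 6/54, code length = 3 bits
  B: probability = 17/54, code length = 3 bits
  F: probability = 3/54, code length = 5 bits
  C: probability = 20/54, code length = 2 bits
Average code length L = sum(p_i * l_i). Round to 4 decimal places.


Weighted contributions p_i * l_i:
  D: (4/54) * 4 = 16/54
  H: (4/54) * 5 = 20/54
  A: (6/54) * 3 = 18/54
  B: (17/54) * 3 = 51/54
  F: (3/54) * 5 = 15/54
  C: (20/54) * 2 = 40/54
Sum = (16 + 20 + 18 + 51 + 15 + 40)/54 = 160/54

L = 160/54 = 2.9630 bits/symbol


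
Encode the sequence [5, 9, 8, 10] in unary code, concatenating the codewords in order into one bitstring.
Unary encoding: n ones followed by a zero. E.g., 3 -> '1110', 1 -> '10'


Encode each number as n ones followed by a terminating 0:
  5 -> 111110 (6 bits)
  9 -> 1111111110 (10 bits)
  8 -> 111111110 (9 bits)
  10 -> 11111111110 (11 bits)
Total length = 6 + 10 + 9 + 11 = 36 bits.

Unary([5, 9, 8, 10]) = 111110111111111011111111011111111110 (36 bits)


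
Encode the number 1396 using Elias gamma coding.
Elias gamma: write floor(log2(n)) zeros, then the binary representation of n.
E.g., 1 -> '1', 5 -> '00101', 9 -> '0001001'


num_bits = floor(log2(1396)) + 1 = 11
leading_zeros = num_bits - 1 = 10
binary(1396) = 10101110100

Elias gamma(1396) = '0000000000' + '10101110100' = 000000000010101110100 (21 bits)


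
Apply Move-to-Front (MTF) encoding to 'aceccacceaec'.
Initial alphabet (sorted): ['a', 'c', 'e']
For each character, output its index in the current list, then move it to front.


MTF encoding:
'a': index 0 in ['a', 'c', 'e'] -> ['a', 'c', 'e']
'c': index 1 in ['a', 'c', 'e'] -> ['c', 'a', 'e']
'e': index 2 in ['c', 'a', 'e'] -> ['e', 'c', 'a']
'c': index 1 in ['e', 'c', 'a'] -> ['c', 'e', 'a']
'c': index 0 in ['c', 'e', 'a'] -> ['c', 'e', 'a']
'a': index 2 in ['c', 'e', 'a'] -> ['a', 'c', 'e']
'c': index 1 in ['a', 'c', 'e'] -> ['c', 'a', 'e']
'c': index 0 in ['c', 'a', 'e'] -> ['c', 'a', 'e']
'e': index 2 in ['c', 'a', 'e'] -> ['e', 'c', 'a']
'a': index 2 in ['e', 'c', 'a'] -> ['a', 'e', 'c']
'e': index 1 in ['a', 'e', 'c'] -> ['e', 'a', 'c']
'c': index 2 in ['e', 'a', 'c'] -> ['c', 'e', 'a']


Output: [0, 1, 2, 1, 0, 2, 1, 0, 2, 2, 1, 2]


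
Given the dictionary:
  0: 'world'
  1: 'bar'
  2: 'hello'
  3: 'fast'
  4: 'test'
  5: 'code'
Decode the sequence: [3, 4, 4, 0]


Look up each index in the dictionary:
  3 -> 'fast'
  4 -> 'test'
  4 -> 'test'
  0 -> 'world'

Decoded: "fast test test world"


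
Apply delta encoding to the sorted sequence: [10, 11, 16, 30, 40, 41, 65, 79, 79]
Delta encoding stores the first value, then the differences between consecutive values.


First value: 10
Deltas:
  11 - 10 = 1
  16 - 11 = 5
  30 - 16 = 14
  40 - 30 = 10
  41 - 40 = 1
  65 - 41 = 24
  79 - 65 = 14
  79 - 79 = 0


Delta encoded: [10, 1, 5, 14, 10, 1, 24, 14, 0]


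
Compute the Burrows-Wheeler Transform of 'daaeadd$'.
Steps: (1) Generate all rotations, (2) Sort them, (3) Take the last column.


Rotations (sorted):
  0: $daaeadd -> last char: d
  1: aaeadd$d -> last char: d
  2: add$daae -> last char: e
  3: aeadd$da -> last char: a
  4: d$daaead -> last char: d
  5: daaeadd$ -> last char: $
  6: dd$daaea -> last char: a
  7: eadd$daa -> last char: a


BWT = ddead$aa


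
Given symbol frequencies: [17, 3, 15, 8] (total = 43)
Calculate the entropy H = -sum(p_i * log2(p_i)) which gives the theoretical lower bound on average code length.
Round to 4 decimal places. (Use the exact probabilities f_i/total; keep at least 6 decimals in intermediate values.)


Per-symbol terms -p_i * log2(p_i) with p_i = f_i/43:
  p = 17/43 = 0.395349: log2(p) = -1.338802, -p*log2(p) = 0.529294
  p = 3/43 = 0.069767: log2(p) = -3.841302, -p*log2(p) = 0.267998
  p = 15/43 = 0.348837: log2(p) = -1.519374, -p*log2(p) = 0.530014
  p = 8/43 = 0.186047: log2(p) = -2.426265, -p*log2(p) = 0.451398
H = 0.529294 + 0.267998 + 0.530014 + 0.451398 = 1.778704

H = 1.7787 bits/symbol


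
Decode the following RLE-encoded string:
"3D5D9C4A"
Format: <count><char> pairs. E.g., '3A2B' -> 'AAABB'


Expanding each <count><char> pair:
  3D -> 'DDD'
  5D -> 'DDDDD'
  9C -> 'CCCCCCCCC'
  4A -> 'AAAA'

Decoded = DDDDDDDDCCCCCCCCCAAAA


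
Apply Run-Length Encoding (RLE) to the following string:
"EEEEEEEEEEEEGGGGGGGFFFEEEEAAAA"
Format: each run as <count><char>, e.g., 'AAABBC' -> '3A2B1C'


Scanning runs left to right:
  i=0: run of 'E' x 12 -> '12E'
  i=12: run of 'G' x 7 -> '7G'
  i=19: run of 'F' x 3 -> '3F'
  i=22: run of 'E' x 4 -> '4E'
  i=26: run of 'A' x 4 -> '4A'

RLE = 12E7G3F4E4A


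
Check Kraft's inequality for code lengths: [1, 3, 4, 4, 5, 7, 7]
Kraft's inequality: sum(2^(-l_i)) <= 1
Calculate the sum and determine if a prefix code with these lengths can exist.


Sum = 2^(-1) + 2^(-3) + 2^(-4) + 2^(-4) + 2^(-5) + 2^(-7) + 2^(-7)
    = 0.5 + 0.125 + 0.0625 + 0.0625 + 0.03125 + 0.0078125 + 0.0078125
    = 102/128 = 0.796875
Since 0.796875 <= 1, Kraft's inequality IS satisfied.
A prefix code with these lengths CAN exist.

Kraft sum = 0.796875. Satisfied.


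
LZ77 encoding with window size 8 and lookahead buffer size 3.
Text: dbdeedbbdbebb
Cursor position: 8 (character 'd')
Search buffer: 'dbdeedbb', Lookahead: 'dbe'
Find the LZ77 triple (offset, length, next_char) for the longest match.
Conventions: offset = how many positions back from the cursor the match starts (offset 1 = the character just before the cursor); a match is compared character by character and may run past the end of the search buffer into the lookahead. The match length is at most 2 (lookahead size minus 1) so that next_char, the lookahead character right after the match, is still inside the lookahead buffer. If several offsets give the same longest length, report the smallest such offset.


Try each offset into the search buffer:
  offset=1 (pos 7, char 'b'): match length 0
  offset=2 (pos 6, char 'b'): match length 0
  offset=3 (pos 5, char 'd'): match length 2
  offset=4 (pos 4, char 'e'): match length 0
  offset=5 (pos 3, char 'e'): match length 0
  offset=6 (pos 2, char 'd'): match length 1
  offset=7 (pos 1, char 'b'): match length 0
  offset=8 (pos 0, char 'd'): match length 2
Longest match has length 2, found at offsets 3, 8; take the smallest, offset 3.
next_char = character at position 8 + 2 = 10 -> 'e'

Best match: offset=3, length=2 (matching 'db' starting at position 5)
LZ77 triple: (3, 2, 'e')


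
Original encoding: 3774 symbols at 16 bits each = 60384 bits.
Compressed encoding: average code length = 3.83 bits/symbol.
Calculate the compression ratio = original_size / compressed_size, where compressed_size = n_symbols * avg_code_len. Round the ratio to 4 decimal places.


original_size = n_symbols * orig_bits = 3774 * 16 = 60384 bits
compressed_size = n_symbols * avg_code_len = 3774 * 3.83 = 14454.42 bits
ratio = original_size / compressed_size = 60384 / 14454.42 = 4.1775

Compression ratio = 4.1775


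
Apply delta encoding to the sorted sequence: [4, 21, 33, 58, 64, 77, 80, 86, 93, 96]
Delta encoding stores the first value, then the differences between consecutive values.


First value: 4
Deltas:
  21 - 4 = 17
  33 - 21 = 12
  58 - 33 = 25
  64 - 58 = 6
  77 - 64 = 13
  80 - 77 = 3
  86 - 80 = 6
  93 - 86 = 7
  96 - 93 = 3


Delta encoded: [4, 17, 12, 25, 6, 13, 3, 6, 7, 3]


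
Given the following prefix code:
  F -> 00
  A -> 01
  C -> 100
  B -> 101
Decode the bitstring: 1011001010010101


Decoding step by step:
Bits 101 -> B
Bits 100 -> C
Bits 101 -> B
Bits 00 -> F
Bits 101 -> B
Bits 01 -> A


Decoded message: BCBFBA


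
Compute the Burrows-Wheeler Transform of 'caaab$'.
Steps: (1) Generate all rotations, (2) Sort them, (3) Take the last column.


Rotations (sorted):
  0: $caaab -> last char: b
  1: aaab$c -> last char: c
  2: aab$ca -> last char: a
  3: ab$caa -> last char: a
  4: b$caaa -> last char: a
  5: caaab$ -> last char: $


BWT = bcaaa$


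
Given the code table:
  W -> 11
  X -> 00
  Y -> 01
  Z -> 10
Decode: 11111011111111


Decoding:
11 -> W
11 -> W
10 -> Z
11 -> W
11 -> W
11 -> W
11 -> W


Result: WWZWWWW


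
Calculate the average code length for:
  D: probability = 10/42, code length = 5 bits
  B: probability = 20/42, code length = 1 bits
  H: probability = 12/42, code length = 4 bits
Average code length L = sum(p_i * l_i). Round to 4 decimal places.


Weighted contributions p_i * l_i:
  D: (10/42) * 5 = 50/42
  B: (20/42) * 1 = 20/42
  H: (12/42) * 4 = 48/42
Sum = (50 + 20 + 48)/42 = 118/42

L = 118/42 = 2.8095 bits/symbol


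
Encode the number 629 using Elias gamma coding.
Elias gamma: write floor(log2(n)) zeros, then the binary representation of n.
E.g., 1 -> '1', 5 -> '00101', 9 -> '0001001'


num_bits = floor(log2(629)) + 1 = 10
leading_zeros = num_bits - 1 = 9
binary(629) = 1001110101

Elias gamma(629) = '000000000' + '1001110101' = 0000000001001110101 (19 bits)


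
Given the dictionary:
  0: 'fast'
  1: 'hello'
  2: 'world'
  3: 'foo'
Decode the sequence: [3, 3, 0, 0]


Look up each index in the dictionary:
  3 -> 'foo'
  3 -> 'foo'
  0 -> 'fast'
  0 -> 'fast'

Decoded: "foo foo fast fast"


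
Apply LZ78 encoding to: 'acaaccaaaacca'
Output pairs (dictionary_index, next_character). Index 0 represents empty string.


LZ78 encoding steps:
Dictionary: {0: ''}
Step 1: w='' (idx 0), next='a' -> output (0, 'a'), add 'a' as idx 1
Step 2: w='' (idx 0), next='c' -> output (0, 'c'), add 'c' as idx 2
Step 3: w='a' (idx 1), next='a' -> output (1, 'a'), add 'aa' as idx 3
Step 4: w='c' (idx 2), next='c' -> output (2, 'c'), add 'cc' as idx 4
Step 5: w='aa' (idx 3), next='a' -> output (3, 'a'), add 'aaa' as idx 5
Step 6: w='a' (idx 1), next='c' -> output (1, 'c'), add 'ac' as idx 6
Step 7: w='c' (idx 2), next='a' -> output (2, 'a'), add 'ca' as idx 7


Encoded: [(0, 'a'), (0, 'c'), (1, 'a'), (2, 'c'), (3, 'a'), (1, 'c'), (2, 'a')]


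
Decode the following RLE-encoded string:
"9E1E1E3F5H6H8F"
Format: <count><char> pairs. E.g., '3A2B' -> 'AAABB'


Expanding each <count><char> pair:
  9E -> 'EEEEEEEEE'
  1E -> 'E'
  1E -> 'E'
  3F -> 'FFF'
  5H -> 'HHHHH'
  6H -> 'HHHHHH'
  8F -> 'FFFFFFFF'

Decoded = EEEEEEEEEEEFFFHHHHHHHHHHHFFFFFFFF


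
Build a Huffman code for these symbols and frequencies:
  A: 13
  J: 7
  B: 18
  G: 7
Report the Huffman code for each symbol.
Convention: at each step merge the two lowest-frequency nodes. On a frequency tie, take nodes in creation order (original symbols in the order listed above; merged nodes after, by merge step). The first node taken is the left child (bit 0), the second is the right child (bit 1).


Huffman tree construction:
Step 1: Merge J(7) + G(7) = 14
Step 2: Merge A(13) + (J+G)(14) = 27
Step 3: Merge B(18) + (A+(J+G))(27) = 45
Read each symbol's code off the tree from the root (left child = 0, right child = 1).

Codes:
  A: 10 (length 2)
  J: 110 (length 3)
  B: 0 (length 1)
  G: 111 (length 3)
Average code length: 86/45 = 1.9111 bits/symbol


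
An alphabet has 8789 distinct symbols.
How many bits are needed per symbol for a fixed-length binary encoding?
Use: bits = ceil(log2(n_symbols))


log2(8789) = 13.1015
Bracket: 2^13 = 8192 < 8789 <= 2^14 = 16384
So ceil(log2(8789)) = 14

bits = ceil(log2(8789)) = ceil(13.1015) = 14 bits


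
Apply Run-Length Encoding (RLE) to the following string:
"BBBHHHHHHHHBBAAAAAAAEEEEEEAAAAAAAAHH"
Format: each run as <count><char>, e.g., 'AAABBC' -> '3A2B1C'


Scanning runs left to right:
  i=0: run of 'B' x 3 -> '3B'
  i=3: run of 'H' x 8 -> '8H'
  i=11: run of 'B' x 2 -> '2B'
  i=13: run of 'A' x 7 -> '7A'
  i=20: run of 'E' x 6 -> '6E'
  i=26: run of 'A' x 8 -> '8A'
  i=34: run of 'H' x 2 -> '2H'

RLE = 3B8H2B7A6E8A2H


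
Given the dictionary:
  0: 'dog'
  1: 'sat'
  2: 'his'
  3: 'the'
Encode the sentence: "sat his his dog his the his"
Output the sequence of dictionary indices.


Look up each word in the dictionary:
  'sat' -> 1
  'his' -> 2
  'his' -> 2
  'dog' -> 0
  'his' -> 2
  'the' -> 3
  'his' -> 2

Encoded: [1, 2, 2, 0, 2, 3, 2]


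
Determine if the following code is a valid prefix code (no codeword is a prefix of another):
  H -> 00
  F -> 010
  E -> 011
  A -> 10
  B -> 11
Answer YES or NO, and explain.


Checking each pair (does one codeword prefix another?):
  H='00' vs F='010': no prefix
  H='00' vs E='011': no prefix
  H='00' vs A='10': no prefix
  H='00' vs B='11': no prefix
  F='010' vs H='00': no prefix
  F='010' vs E='011': no prefix
  F='010' vs A='10': no prefix
  F='010' vs B='11': no prefix
  E='011' vs H='00': no prefix
  E='011' vs F='010': no prefix
  E='011' vs A='10': no prefix
  E='011' vs B='11': no prefix
  A='10' vs H='00': no prefix
  A='10' vs F='010': no prefix
  A='10' vs E='011': no prefix
  A='10' vs B='11': no prefix
  B='11' vs H='00': no prefix
  B='11' vs F='010': no prefix
  B='11' vs E='011': no prefix
  B='11' vs A='10': no prefix
No violation found over all pairs.

YES -- this is a valid prefix code. No codeword is a prefix of any other codeword.


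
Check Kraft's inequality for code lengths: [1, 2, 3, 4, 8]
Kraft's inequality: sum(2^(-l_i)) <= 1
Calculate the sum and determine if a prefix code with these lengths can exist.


Sum = 2^(-1) + 2^(-2) + 2^(-3) + 2^(-4) + 2^(-8)
    = 0.5 + 0.25 + 0.125 + 0.0625 + 0.00390625
    = 241/256 = 0.94140625
Since 0.94140625 <= 1, Kraft's inequality IS satisfied.
A prefix code with these lengths CAN exist.

Kraft sum = 0.94140625. Satisfied.


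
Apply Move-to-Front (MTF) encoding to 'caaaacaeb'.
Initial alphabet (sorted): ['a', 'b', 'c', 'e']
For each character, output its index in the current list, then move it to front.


MTF encoding:
'c': index 2 in ['a', 'b', 'c', 'e'] -> ['c', 'a', 'b', 'e']
'a': index 1 in ['c', 'a', 'b', 'e'] -> ['a', 'c', 'b', 'e']
'a': index 0 in ['a', 'c', 'b', 'e'] -> ['a', 'c', 'b', 'e']
'a': index 0 in ['a', 'c', 'b', 'e'] -> ['a', 'c', 'b', 'e']
'a': index 0 in ['a', 'c', 'b', 'e'] -> ['a', 'c', 'b', 'e']
'c': index 1 in ['a', 'c', 'b', 'e'] -> ['c', 'a', 'b', 'e']
'a': index 1 in ['c', 'a', 'b', 'e'] -> ['a', 'c', 'b', 'e']
'e': index 3 in ['a', 'c', 'b', 'e'] -> ['e', 'a', 'c', 'b']
'b': index 3 in ['e', 'a', 'c', 'b'] -> ['b', 'e', 'a', 'c']


Output: [2, 1, 0, 0, 0, 1, 1, 3, 3]


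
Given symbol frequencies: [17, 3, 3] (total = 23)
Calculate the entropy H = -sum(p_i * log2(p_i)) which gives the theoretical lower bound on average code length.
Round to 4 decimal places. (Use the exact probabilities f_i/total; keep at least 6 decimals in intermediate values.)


Per-symbol terms -p_i * log2(p_i) with p_i = f_i/23:
  p = 17/23 = 0.739130: log2(p) = -0.436099, -p*log2(p) = 0.322334
  p = 3/23 = 0.130435: log2(p) = -2.938599, -p*log2(p) = 0.383296
  p = 3/23 = 0.130435: log2(p) = -2.938599, -p*log2(p) = 0.383296
H = 0.322334 + 0.383296 + 0.383296 = 1.088926

H = 1.0889 bits/symbol


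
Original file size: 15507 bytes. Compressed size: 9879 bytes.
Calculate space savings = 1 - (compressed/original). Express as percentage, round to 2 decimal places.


ratio = compressed/original = 9879/15507 = 0.637067
savings = 1 - ratio = 1 - 0.637067 = 0.362933
as a percentage: 0.362933 * 100 = 36.29%

Space savings = 1 - 9879/15507 = 36.29%


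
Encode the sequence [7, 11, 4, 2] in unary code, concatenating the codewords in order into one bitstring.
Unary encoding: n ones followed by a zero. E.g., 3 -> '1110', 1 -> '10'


Encode each number as n ones followed by a terminating 0:
  7 -> 11111110 (8 bits)
  11 -> 111111111110 (12 bits)
  4 -> 11110 (5 bits)
  2 -> 110 (3 bits)
Total length = 8 + 12 + 5 + 3 = 28 bits.

Unary([7, 11, 4, 2]) = 1111111011111111111011110110 (28 bits)


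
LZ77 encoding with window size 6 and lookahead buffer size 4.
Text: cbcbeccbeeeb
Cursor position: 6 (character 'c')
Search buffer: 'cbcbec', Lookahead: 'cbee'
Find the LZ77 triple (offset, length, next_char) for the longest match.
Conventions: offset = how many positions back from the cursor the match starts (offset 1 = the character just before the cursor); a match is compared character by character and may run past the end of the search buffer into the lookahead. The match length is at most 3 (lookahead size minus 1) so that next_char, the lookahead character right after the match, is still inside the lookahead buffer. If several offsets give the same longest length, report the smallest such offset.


Try each offset into the search buffer:
  offset=1 (pos 5, char 'c'): match length 1
  offset=2 (pos 4, char 'e'): match length 0
  offset=3 (pos 3, char 'b'): match length 0
  offset=4 (pos 2, char 'c'): match length 3
  offset=5 (pos 1, char 'b'): match length 0
  offset=6 (pos 0, char 'c'): match length 2
Longest match has length 3 at offset 4.
next_char = character at position 6 + 3 = 9 -> 'e'

Best match: offset=4, length=3 (matching 'cbe' starting at position 2)
LZ77 triple: (4, 3, 'e')


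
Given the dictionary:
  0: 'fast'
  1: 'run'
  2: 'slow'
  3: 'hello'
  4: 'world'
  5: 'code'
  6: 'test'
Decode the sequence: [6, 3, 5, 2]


Look up each index in the dictionary:
  6 -> 'test'
  3 -> 'hello'
  5 -> 'code'
  2 -> 'slow'

Decoded: "test hello code slow"


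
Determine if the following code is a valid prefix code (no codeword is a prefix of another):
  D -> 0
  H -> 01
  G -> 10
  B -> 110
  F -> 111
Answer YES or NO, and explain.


Checking each pair (does one codeword prefix another?):
  D='0' vs H='01': prefix -- VIOLATION

NO -- this is NOT a valid prefix code. D (0) is a prefix of H (01).


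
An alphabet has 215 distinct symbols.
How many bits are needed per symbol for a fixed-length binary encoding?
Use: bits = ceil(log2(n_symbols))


log2(215) = 7.7482
Bracket: 2^7 = 128 < 215 <= 2^8 = 256
So ceil(log2(215)) = 8

bits = ceil(log2(215)) = ceil(7.7482) = 8 bits


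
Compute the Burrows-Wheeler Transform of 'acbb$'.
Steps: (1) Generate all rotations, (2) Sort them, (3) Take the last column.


Rotations (sorted):
  0: $acbb -> last char: b
  1: acbb$ -> last char: $
  2: b$acb -> last char: b
  3: bb$ac -> last char: c
  4: cbb$a -> last char: a


BWT = b$bca


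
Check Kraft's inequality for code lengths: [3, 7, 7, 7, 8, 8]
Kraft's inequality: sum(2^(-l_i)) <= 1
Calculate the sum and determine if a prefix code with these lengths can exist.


Sum = 2^(-3) + 2^(-7) + 2^(-7) + 2^(-7) + 2^(-8) + 2^(-8)
    = 0.125 + 0.0078125 + 0.0078125 + 0.0078125 + 0.00390625 + 0.00390625
    = 40/256 = 0.15625
Since 0.15625 <= 1, Kraft's inequality IS satisfied.
A prefix code with these lengths CAN exist.

Kraft sum = 0.15625. Satisfied.


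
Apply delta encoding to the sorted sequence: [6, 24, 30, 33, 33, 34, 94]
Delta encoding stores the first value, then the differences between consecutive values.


First value: 6
Deltas:
  24 - 6 = 18
  30 - 24 = 6
  33 - 30 = 3
  33 - 33 = 0
  34 - 33 = 1
  94 - 34 = 60


Delta encoded: [6, 18, 6, 3, 0, 1, 60]


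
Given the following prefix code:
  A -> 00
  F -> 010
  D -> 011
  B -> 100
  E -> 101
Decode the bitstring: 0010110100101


Decoding step by step:
Bits 00 -> A
Bits 101 -> E
Bits 101 -> E
Bits 00 -> A
Bits 101 -> E


Decoded message: AEEAE


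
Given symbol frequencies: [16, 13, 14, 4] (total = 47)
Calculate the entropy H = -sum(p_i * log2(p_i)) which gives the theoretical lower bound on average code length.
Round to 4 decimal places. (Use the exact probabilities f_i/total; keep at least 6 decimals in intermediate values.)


Per-symbol terms -p_i * log2(p_i) with p_i = f_i/47:
  p = 16/47 = 0.340426: log2(p) = -1.554589, -p*log2(p) = 0.529222
  p = 13/47 = 0.276596: log2(p) = -1.854149, -p*log2(p) = 0.512850
  p = 14/47 = 0.297872: log2(p) = -1.747234, -p*log2(p) = 0.520453
  p = 4/47 = 0.085106: log2(p) = -3.554589, -p*log2(p) = 0.302518
H = 0.529222 + 0.512850 + 0.520453 + 0.302518 = 1.865043

H = 1.865 bits/symbol


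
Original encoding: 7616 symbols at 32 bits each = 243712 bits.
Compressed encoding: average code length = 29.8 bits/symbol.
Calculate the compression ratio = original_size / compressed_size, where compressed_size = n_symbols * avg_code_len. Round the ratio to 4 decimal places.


original_size = n_symbols * orig_bits = 7616 * 32 = 243712 bits
compressed_size = n_symbols * avg_code_len = 7616 * 29.8 = 226956.8 bits
ratio = original_size / compressed_size = 243712 / 226956.8 = 1.0738

Compression ratio = 1.0738


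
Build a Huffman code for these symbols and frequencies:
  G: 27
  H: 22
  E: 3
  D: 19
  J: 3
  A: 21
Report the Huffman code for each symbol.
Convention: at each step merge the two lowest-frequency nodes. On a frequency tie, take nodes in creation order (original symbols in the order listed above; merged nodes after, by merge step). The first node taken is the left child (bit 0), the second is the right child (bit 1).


Huffman tree construction:
Step 1: Merge E(3) + J(3) = 6
Step 2: Merge (E+J)(6) + D(19) = 25
Step 3: Merge A(21) + H(22) = 43
Step 4: Merge ((E+J)+D)(25) + G(27) = 52
Step 5: Merge (A+H)(43) + (((E+J)+D)+G)(52) = 95
Read each symbol's code off the tree from the root (left child = 0, right child = 1).

Codes:
  G: 11 (length 2)
  H: 01 (length 2)
  E: 1000 (length 4)
  D: 101 (length 3)
  J: 1001 (length 4)
  A: 00 (length 2)
Average code length: 221/95 = 2.3263 bits/symbol


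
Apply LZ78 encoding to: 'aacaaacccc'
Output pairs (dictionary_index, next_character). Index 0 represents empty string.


LZ78 encoding steps:
Dictionary: {0: ''}
Step 1: w='' (idx 0), next='a' -> output (0, 'a'), add 'a' as idx 1
Step 2: w='a' (idx 1), next='c' -> output (1, 'c'), add 'ac' as idx 2
Step 3: w='a' (idx 1), next='a' -> output (1, 'a'), add 'aa' as idx 3
Step 4: w='ac' (idx 2), next='c' -> output (2, 'c'), add 'acc' as idx 4
Step 5: w='' (idx 0), next='c' -> output (0, 'c'), add 'c' as idx 5
Step 6: w='c' (idx 5), end of input -> output (5, '')


Encoded: [(0, 'a'), (1, 'c'), (1, 'a'), (2, 'c'), (0, 'c'), (5, '')]


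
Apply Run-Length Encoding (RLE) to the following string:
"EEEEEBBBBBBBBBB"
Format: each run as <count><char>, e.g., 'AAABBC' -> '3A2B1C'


Scanning runs left to right:
  i=0: run of 'E' x 5 -> '5E'
  i=5: run of 'B' x 10 -> '10B'

RLE = 5E10B


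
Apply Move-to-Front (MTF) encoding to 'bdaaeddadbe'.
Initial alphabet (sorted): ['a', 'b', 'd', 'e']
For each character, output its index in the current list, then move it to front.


MTF encoding:
'b': index 1 in ['a', 'b', 'd', 'e'] -> ['b', 'a', 'd', 'e']
'd': index 2 in ['b', 'a', 'd', 'e'] -> ['d', 'b', 'a', 'e']
'a': index 2 in ['d', 'b', 'a', 'e'] -> ['a', 'd', 'b', 'e']
'a': index 0 in ['a', 'd', 'b', 'e'] -> ['a', 'd', 'b', 'e']
'e': index 3 in ['a', 'd', 'b', 'e'] -> ['e', 'a', 'd', 'b']
'd': index 2 in ['e', 'a', 'd', 'b'] -> ['d', 'e', 'a', 'b']
'd': index 0 in ['d', 'e', 'a', 'b'] -> ['d', 'e', 'a', 'b']
'a': index 2 in ['d', 'e', 'a', 'b'] -> ['a', 'd', 'e', 'b']
'd': index 1 in ['a', 'd', 'e', 'b'] -> ['d', 'a', 'e', 'b']
'b': index 3 in ['d', 'a', 'e', 'b'] -> ['b', 'd', 'a', 'e']
'e': index 3 in ['b', 'd', 'a', 'e'] -> ['e', 'b', 'd', 'a']


Output: [1, 2, 2, 0, 3, 2, 0, 2, 1, 3, 3]


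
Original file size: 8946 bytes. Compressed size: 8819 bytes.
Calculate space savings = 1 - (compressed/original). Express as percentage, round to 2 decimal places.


ratio = compressed/original = 8819/8946 = 0.985804
savings = 1 - ratio = 1 - 0.985804 = 0.014196
as a percentage: 0.014196 * 100 = 1.42%

Space savings = 1 - 8819/8946 = 1.42%


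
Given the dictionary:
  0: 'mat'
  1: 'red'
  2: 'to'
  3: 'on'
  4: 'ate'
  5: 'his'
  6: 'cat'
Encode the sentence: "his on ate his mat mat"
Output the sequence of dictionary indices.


Look up each word in the dictionary:
  'his' -> 5
  'on' -> 3
  'ate' -> 4
  'his' -> 5
  'mat' -> 0
  'mat' -> 0

Encoded: [5, 3, 4, 5, 0, 0]


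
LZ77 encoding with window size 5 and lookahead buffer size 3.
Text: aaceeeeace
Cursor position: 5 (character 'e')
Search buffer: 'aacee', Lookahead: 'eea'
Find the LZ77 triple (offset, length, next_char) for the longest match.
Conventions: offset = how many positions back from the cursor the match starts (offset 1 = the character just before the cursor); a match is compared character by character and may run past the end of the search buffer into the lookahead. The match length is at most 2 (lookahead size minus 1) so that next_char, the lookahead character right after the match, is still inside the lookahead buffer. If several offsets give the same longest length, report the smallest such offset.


Try each offset into the search buffer:
  offset=1 (pos 4, char 'e'): match length 2
  offset=2 (pos 3, char 'e'): match length 2
  offset=3 (pos 2, char 'c'): match length 0
  offset=4 (pos 1, char 'a'): match length 0
  offset=5 (pos 0, char 'a'): match length 0
Longest match has length 2, found at offsets 1, 2; take the smallest, offset 1.
next_char = character at position 5 + 2 = 7 -> 'a'

Best match: offset=1, length=2 (matching 'ee' starting at position 4)
LZ77 triple: (1, 2, 'a')


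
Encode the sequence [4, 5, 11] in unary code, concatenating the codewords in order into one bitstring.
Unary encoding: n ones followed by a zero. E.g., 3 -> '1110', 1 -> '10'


Encode each number as n ones followed by a terminating 0:
  4 -> 11110 (5 bits)
  5 -> 111110 (6 bits)
  11 -> 111111111110 (12 bits)
Total length = 5 + 6 + 12 = 23 bits.

Unary([4, 5, 11]) = 11110111110111111111110 (23 bits)


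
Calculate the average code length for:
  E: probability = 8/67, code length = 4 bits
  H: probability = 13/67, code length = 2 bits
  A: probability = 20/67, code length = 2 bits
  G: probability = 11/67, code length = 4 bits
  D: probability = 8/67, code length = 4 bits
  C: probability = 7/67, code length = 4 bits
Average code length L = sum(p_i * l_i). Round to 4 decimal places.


Weighted contributions p_i * l_i:
  E: (8/67) * 4 = 32/67
  H: (13/67) * 2 = 26/67
  A: (20/67) * 2 = 40/67
  G: (11/67) * 4 = 44/67
  D: (8/67) * 4 = 32/67
  C: (7/67) * 4 = 28/67
Sum = (32 + 26 + 40 + 44 + 32 + 28)/67 = 202/67

L = 202/67 = 3.0149 bits/symbol


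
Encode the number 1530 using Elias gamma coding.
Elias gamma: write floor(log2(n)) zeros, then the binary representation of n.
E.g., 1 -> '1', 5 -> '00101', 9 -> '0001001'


num_bits = floor(log2(1530)) + 1 = 11
leading_zeros = num_bits - 1 = 10
binary(1530) = 10111111010

Elias gamma(1530) = '0000000000' + '10111111010' = 000000000010111111010 (21 bits)


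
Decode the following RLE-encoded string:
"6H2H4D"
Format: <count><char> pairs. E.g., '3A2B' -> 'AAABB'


Expanding each <count><char> pair:
  6H -> 'HHHHHH'
  2H -> 'HH'
  4D -> 'DDDD'

Decoded = HHHHHHHHDDDD


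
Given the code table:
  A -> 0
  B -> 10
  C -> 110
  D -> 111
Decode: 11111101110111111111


Decoding:
111 -> D
111 -> D
0 -> A
111 -> D
0 -> A
111 -> D
111 -> D
111 -> D


Result: DDADADDD


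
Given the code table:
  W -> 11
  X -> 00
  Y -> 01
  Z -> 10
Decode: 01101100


Decoding:
01 -> Y
10 -> Z
11 -> W
00 -> X


Result: YZWX


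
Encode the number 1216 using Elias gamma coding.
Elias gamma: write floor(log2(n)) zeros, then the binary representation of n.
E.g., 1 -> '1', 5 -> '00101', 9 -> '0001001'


num_bits = floor(log2(1216)) + 1 = 11
leading_zeros = num_bits - 1 = 10
binary(1216) = 10011000000

Elias gamma(1216) = '0000000000' + '10011000000' = 000000000010011000000 (21 bits)


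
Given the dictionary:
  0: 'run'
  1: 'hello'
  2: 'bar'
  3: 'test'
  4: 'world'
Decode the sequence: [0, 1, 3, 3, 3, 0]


Look up each index in the dictionary:
  0 -> 'run'
  1 -> 'hello'
  3 -> 'test'
  3 -> 'test'
  3 -> 'test'
  0 -> 'run'

Decoded: "run hello test test test run"


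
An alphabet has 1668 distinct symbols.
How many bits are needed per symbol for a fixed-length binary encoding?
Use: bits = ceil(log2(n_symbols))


log2(1668) = 10.7039
Bracket: 2^10 = 1024 < 1668 <= 2^11 = 2048
So ceil(log2(1668)) = 11

bits = ceil(log2(1668)) = ceil(10.7039) = 11 bits


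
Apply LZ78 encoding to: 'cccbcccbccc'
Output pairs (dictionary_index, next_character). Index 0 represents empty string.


LZ78 encoding steps:
Dictionary: {0: ''}
Step 1: w='' (idx 0), next='c' -> output (0, 'c'), add 'c' as idx 1
Step 2: w='c' (idx 1), next='c' -> output (1, 'c'), add 'cc' as idx 2
Step 3: w='' (idx 0), next='b' -> output (0, 'b'), add 'b' as idx 3
Step 4: w='cc' (idx 2), next='c' -> output (2, 'c'), add 'ccc' as idx 4
Step 5: w='b' (idx 3), next='c' -> output (3, 'c'), add 'bc' as idx 5
Step 6: w='cc' (idx 2), end of input -> output (2, '')


Encoded: [(0, 'c'), (1, 'c'), (0, 'b'), (2, 'c'), (3, 'c'), (2, '')]


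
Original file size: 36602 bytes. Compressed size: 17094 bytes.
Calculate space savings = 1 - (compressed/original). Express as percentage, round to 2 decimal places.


ratio = compressed/original = 17094/36602 = 0.467024
savings = 1 - ratio = 1 - 0.467024 = 0.532976
as a percentage: 0.532976 * 100 = 53.3%

Space savings = 1 - 17094/36602 = 53.3%


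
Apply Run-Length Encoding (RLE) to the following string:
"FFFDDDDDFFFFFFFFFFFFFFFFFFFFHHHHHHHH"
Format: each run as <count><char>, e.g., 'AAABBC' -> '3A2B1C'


Scanning runs left to right:
  i=0: run of 'F' x 3 -> '3F'
  i=3: run of 'D' x 5 -> '5D'
  i=8: run of 'F' x 20 -> '20F'
  i=28: run of 'H' x 8 -> '8H'

RLE = 3F5D20F8H


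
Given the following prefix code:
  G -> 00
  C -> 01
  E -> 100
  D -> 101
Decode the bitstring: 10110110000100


Decoding step by step:
Bits 101 -> D
Bits 101 -> D
Bits 100 -> E
Bits 00 -> G
Bits 100 -> E


Decoded message: DDEGE


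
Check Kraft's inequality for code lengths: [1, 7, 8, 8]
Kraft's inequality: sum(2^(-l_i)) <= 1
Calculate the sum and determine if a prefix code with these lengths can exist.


Sum = 2^(-1) + 2^(-7) + 2^(-8) + 2^(-8)
    = 0.5 + 0.0078125 + 0.00390625 + 0.00390625
    = 132/256 = 0.515625
Since 0.515625 <= 1, Kraft's inequality IS satisfied.
A prefix code with these lengths CAN exist.

Kraft sum = 0.515625. Satisfied.


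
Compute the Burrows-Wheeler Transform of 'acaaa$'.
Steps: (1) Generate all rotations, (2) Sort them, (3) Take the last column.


Rotations (sorted):
  0: $acaaa -> last char: a
  1: a$acaa -> last char: a
  2: aa$aca -> last char: a
  3: aaa$ac -> last char: c
  4: acaaa$ -> last char: $
  5: caaa$a -> last char: a


BWT = aaac$a


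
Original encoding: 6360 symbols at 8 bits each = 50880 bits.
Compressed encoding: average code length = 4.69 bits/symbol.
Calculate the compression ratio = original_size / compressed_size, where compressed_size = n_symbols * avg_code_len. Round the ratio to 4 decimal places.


original_size = n_symbols * orig_bits = 6360 * 8 = 50880 bits
compressed_size = n_symbols * avg_code_len = 6360 * 4.69 = 29828.4 bits
ratio = original_size / compressed_size = 50880 / 29828.4 = 1.7058

Compression ratio = 1.7058


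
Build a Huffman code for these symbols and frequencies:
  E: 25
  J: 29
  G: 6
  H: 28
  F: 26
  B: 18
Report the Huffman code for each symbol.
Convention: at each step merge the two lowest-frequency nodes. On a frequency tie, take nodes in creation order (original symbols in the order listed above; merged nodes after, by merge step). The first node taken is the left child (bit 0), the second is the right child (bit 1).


Huffman tree construction:
Step 1: Merge G(6) + B(18) = 24
Step 2: Merge (G+B)(24) + E(25) = 49
Step 3: Merge F(26) + H(28) = 54
Step 4: Merge J(29) + ((G+B)+E)(49) = 78
Step 5: Merge (F+H)(54) + (J+((G+B)+E))(78) = 132
Read each symbol's code off the tree from the root (left child = 0, right child = 1).

Codes:
  E: 111 (length 3)
  J: 10 (length 2)
  G: 1100 (length 4)
  H: 01 (length 2)
  F: 00 (length 2)
  B: 1101 (length 4)
Average code length: 337/132 = 2.5530 bits/symbol


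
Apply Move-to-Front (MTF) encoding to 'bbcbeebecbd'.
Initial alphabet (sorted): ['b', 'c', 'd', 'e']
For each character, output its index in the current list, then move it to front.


MTF encoding:
'b': index 0 in ['b', 'c', 'd', 'e'] -> ['b', 'c', 'd', 'e']
'b': index 0 in ['b', 'c', 'd', 'e'] -> ['b', 'c', 'd', 'e']
'c': index 1 in ['b', 'c', 'd', 'e'] -> ['c', 'b', 'd', 'e']
'b': index 1 in ['c', 'b', 'd', 'e'] -> ['b', 'c', 'd', 'e']
'e': index 3 in ['b', 'c', 'd', 'e'] -> ['e', 'b', 'c', 'd']
'e': index 0 in ['e', 'b', 'c', 'd'] -> ['e', 'b', 'c', 'd']
'b': index 1 in ['e', 'b', 'c', 'd'] -> ['b', 'e', 'c', 'd']
'e': index 1 in ['b', 'e', 'c', 'd'] -> ['e', 'b', 'c', 'd']
'c': index 2 in ['e', 'b', 'c', 'd'] -> ['c', 'e', 'b', 'd']
'b': index 2 in ['c', 'e', 'b', 'd'] -> ['b', 'c', 'e', 'd']
'd': index 3 in ['b', 'c', 'e', 'd'] -> ['d', 'b', 'c', 'e']


Output: [0, 0, 1, 1, 3, 0, 1, 1, 2, 2, 3]


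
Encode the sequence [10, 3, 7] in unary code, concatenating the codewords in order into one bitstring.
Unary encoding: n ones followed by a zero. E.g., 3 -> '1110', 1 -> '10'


Encode each number as n ones followed by a terminating 0:
  10 -> 11111111110 (11 bits)
  3 -> 1110 (4 bits)
  7 -> 11111110 (8 bits)
Total length = 11 + 4 + 8 = 23 bits.

Unary([10, 3, 7]) = 11111111110111011111110 (23 bits)


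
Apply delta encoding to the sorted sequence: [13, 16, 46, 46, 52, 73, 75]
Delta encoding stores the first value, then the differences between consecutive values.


First value: 13
Deltas:
  16 - 13 = 3
  46 - 16 = 30
  46 - 46 = 0
  52 - 46 = 6
  73 - 52 = 21
  75 - 73 = 2


Delta encoded: [13, 3, 30, 0, 6, 21, 2]


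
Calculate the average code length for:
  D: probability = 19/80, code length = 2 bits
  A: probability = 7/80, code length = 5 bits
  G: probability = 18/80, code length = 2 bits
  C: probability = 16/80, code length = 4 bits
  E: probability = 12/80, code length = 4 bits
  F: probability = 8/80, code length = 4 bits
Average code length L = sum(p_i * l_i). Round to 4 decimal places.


Weighted contributions p_i * l_i:
  D: (19/80) * 2 = 38/80
  A: (7/80) * 5 = 35/80
  G: (18/80) * 2 = 36/80
  C: (16/80) * 4 = 64/80
  E: (12/80) * 4 = 48/80
  F: (8/80) * 4 = 32/80
Sum = (38 + 35 + 36 + 64 + 48 + 32)/80 = 253/80

L = 253/80 = 3.1625 bits/symbol


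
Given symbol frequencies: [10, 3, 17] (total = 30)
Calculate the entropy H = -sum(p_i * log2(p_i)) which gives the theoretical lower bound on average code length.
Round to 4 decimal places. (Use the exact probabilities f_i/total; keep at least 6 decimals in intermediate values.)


Per-symbol terms -p_i * log2(p_i) with p_i = f_i/30:
  p = 10/30 = 0.333333: log2(p) = -1.584963, -p*log2(p) = 0.528321
  p = 3/30 = 0.100000: log2(p) = -3.321928, -p*log2(p) = 0.332193
  p = 17/30 = 0.566667: log2(p) = -0.819428, -p*log2(p) = 0.464342
H = 0.528321 + 0.332193 + 0.464342 = 1.324856

H = 1.3249 bits/symbol


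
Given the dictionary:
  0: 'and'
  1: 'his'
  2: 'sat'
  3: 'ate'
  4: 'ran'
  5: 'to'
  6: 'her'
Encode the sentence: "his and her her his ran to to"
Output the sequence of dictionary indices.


Look up each word in the dictionary:
  'his' -> 1
  'and' -> 0
  'her' -> 6
  'her' -> 6
  'his' -> 1
  'ran' -> 4
  'to' -> 5
  'to' -> 5

Encoded: [1, 0, 6, 6, 1, 4, 5, 5]


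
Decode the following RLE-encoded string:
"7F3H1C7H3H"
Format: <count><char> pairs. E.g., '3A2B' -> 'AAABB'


Expanding each <count><char> pair:
  7F -> 'FFFFFFF'
  3H -> 'HHH'
  1C -> 'C'
  7H -> 'HHHHHHH'
  3H -> 'HHH'

Decoded = FFFFFFFHHHCHHHHHHHHHH


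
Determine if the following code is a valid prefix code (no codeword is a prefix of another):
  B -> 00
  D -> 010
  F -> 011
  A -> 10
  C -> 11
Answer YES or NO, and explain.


Checking each pair (does one codeword prefix another?):
  B='00' vs D='010': no prefix
  B='00' vs F='011': no prefix
  B='00' vs A='10': no prefix
  B='00' vs C='11': no prefix
  D='010' vs B='00': no prefix
  D='010' vs F='011': no prefix
  D='010' vs A='10': no prefix
  D='010' vs C='11': no prefix
  F='011' vs B='00': no prefix
  F='011' vs D='010': no prefix
  F='011' vs A='10': no prefix
  F='011' vs C='11': no prefix
  A='10' vs B='00': no prefix
  A='10' vs D='010': no prefix
  A='10' vs F='011': no prefix
  A='10' vs C='11': no prefix
  C='11' vs B='00': no prefix
  C='11' vs D='010': no prefix
  C='11' vs F='011': no prefix
  C='11' vs A='10': no prefix
No violation found over all pairs.

YES -- this is a valid prefix code. No codeword is a prefix of any other codeword.


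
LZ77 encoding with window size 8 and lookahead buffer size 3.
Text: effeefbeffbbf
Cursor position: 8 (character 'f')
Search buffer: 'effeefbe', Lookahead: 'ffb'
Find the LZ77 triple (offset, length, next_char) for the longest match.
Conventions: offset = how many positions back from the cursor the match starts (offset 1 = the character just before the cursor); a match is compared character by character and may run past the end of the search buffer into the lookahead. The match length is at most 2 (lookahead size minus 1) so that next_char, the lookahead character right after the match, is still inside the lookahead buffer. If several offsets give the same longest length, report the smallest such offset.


Try each offset into the search buffer:
  offset=1 (pos 7, char 'e'): match length 0
  offset=2 (pos 6, char 'b'): match length 0
  offset=3 (pos 5, char 'f'): match length 1
  offset=4 (pos 4, char 'e'): match length 0
  offset=5 (pos 3, char 'e'): match length 0
  offset=6 (pos 2, char 'f'): match length 1
  offset=7 (pos 1, char 'f'): match length 2
  offset=8 (pos 0, char 'e'): match length 0
Longest match has length 2 at offset 7.
next_char = character at position 8 + 2 = 10 -> 'b'

Best match: offset=7, length=2 (matching 'ff' starting at position 1)
LZ77 triple: (7, 2, 'b')
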